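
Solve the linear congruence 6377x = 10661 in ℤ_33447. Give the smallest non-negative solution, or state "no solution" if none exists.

21700

First find gcd(6377, 33447):
33447 = 5·6377 + 1562
6377 = 4·1562 + 129
1562 = 12·129 + 14
129 = 9·14 + 3
14 = 4·3 + 2
3 = 1·2 + 1
2 = 2·1 + 0
gcd = 1, so a unique solution mod 33447 exists.
Back-substitute for the Bézout coefficients:
1 = 3 − 2
1 = −14 + 5·3
1 = 5·129 − 46·14
1 = −46·1562 + 557·129
1 = 557·6377 − 2274·1562
1 = −2274·33447 + 11927·6377
So 6377·(11927) ≡ 1 (mod 33447), giving 6377⁻¹ ≡ 11927.
x ≡ 6377⁻¹·10661 ≡ 11927·10661 ≡ 21700 (mod 33447).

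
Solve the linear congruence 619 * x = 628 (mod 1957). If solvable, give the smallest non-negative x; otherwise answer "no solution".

First find gcd(619, 1957):
1957 = 3×619 + 100
619 = 6×100 + 19
100 = 5×19 + 5
19 = 3×5 + 4
5 = 1×4 + 1
4 = 4×1 + 0
gcd = 1, so a unique solution mod 1957 exists.
Back-substitute for the Bézout coefficients:
1 = 5 − 4
1 = −19 + 4·5
1 = 4·100 − 21·19
1 = −21·619 + 130·100
1 = 130·1957 − 411·619
So 619·(-411) ≡ 1 (mod 1957), giving 619⁻¹ ≡ 1546.
x ≡ 619⁻¹·628 ≡ 1546·628 ≡ 216 (mod 1957).

216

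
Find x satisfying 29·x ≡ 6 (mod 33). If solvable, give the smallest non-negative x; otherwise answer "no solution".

First find gcd(29, 33):
33 = 1*29 + 4
29 = 7*4 + 1
4 = 4*1 + 0
gcd = 1, so a unique solution mod 33 exists.
Back-substitute for the Bézout coefficients:
1 = 29 − 7·4
1 = −7·33 + 8·29
So 29·(8) ≡ 1 (mod 33), giving 29⁻¹ ≡ 8.
x ≡ 29⁻¹·6 ≡ 8·6 ≡ 15 (mod 33).

15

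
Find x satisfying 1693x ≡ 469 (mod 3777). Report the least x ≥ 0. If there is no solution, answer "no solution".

1321

First find gcd(1693, 3777):
3777 = 2×1693 + 391
1693 = 4×391 + 129
391 = 3×129 + 4
129 = 32×4 + 1
4 = 4×1 + 0
gcd = 1, so a unique solution mod 3777 exists.
Back-substitute for the Bézout coefficients:
1 = 129 − 32·4
1 = −32·391 + 97·129
1 = 97·1693 − 420·391
1 = −420·3777 + 937·1693
So 1693·(937) ≡ 1 (mod 3777), giving 1693⁻¹ ≡ 937.
x ≡ 1693⁻¹·469 ≡ 937·469 ≡ 1321 (mod 3777).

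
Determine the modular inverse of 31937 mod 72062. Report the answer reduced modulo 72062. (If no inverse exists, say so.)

gcd(72062, 31937) by repeated division:
72062 = 2×31937 + 8188
31937 = 3×8188 + 7373
8188 = 1×7373 + 815
7373 = 9×815 + 38
815 = 21×38 + 17
38 = 2×17 + 4
17 = 4×4 + 1
4 = 4×1 + 0
The gcd is 1. Working backward:
1 = 17 − 4·4
1 = −4·38 + 9·17
1 = 9·815 − 193·38
1 = −193·7373 + 1746·815
1 = 1746·8188 − 1939·7373
1 = −1939·31937 + 7563·8188
1 = 7563·72062 − 17065·31937
Hence 31937⁻¹ ≡ -17065 ≡ 54997 (mod 72062).

54997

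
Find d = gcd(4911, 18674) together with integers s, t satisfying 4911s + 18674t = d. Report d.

1

Repeated division:
18674 = 3×4911 + 3941
4911 = 1×3941 + 970
3941 = 4×970 + 61
970 = 15×61 + 55
61 = 1×55 + 6
55 = 9×6 + 1
6 = 6×1 + 0
gcd(4911, 18674) = 1.
Working backward:
1 = 55 − 9·6
1 = −9·61 + 10·55
1 = 10·970 − 159·61
1 = −159·3941 + 646·970
1 = 646·4911 − 805·3941
1 = −805·18674 + 3061·4911
So 1 = (-805)·18674 + (3061)·4911.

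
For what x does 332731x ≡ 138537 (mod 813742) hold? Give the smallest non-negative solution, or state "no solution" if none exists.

186295

First find gcd(332731, 813742):
813742 = 2·332731 + 148280
332731 = 2·148280 + 36171
148280 = 4·36171 + 3596
36171 = 10·3596 + 211
3596 = 17·211 + 9
211 = 23·9 + 4
9 = 2·4 + 1
4 = 4·1 + 0
gcd = 1, so a unique solution mod 813742 exists.
Back-substitute for the Bézout coefficients:
1 = 9 − 2·4
1 = −2·211 + 47·9
1 = 47·3596 − 801·211
1 = −801·36171 + 8057·3596
1 = 8057·148280 − 33029·36171
1 = −33029·332731 + 74115·148280
1 = 74115·813742 − 181259·332731
So 332731·(-181259) ≡ 1 (mod 813742), giving 332731⁻¹ ≡ 632483.
x ≡ 332731⁻¹·138537 ≡ 632483·138537 ≡ 186295 (mod 813742).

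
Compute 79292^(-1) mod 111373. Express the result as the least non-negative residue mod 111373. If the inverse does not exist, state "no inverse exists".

35473

Run Euclid on (111373, 79292):
111373 = 1*79292 + 32081
79292 = 2*32081 + 15130
32081 = 2*15130 + 1821
15130 = 8*1821 + 562
1821 = 3*562 + 135
562 = 4*135 + 22
135 = 6*22 + 3
22 = 7*3 + 1
3 = 3*1 + 0
gcd = 1, so the inverse exists. Back-substitute:
1 = 22 − 7·3
1 = −7·135 + 43·22
1 = 43·562 − 179·135
1 = −179·1821 + 580·562
1 = 580·15130 − 4819·1821
1 = −4819·32081 + 10218·15130
1 = 10218·79292 − 25255·32081
1 = −25255·111373 + 35473·79292
So 79292·35473 ≡ 1 (mod 111373).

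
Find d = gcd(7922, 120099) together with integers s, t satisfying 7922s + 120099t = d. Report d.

1

Euclidean algorithm:
120099 = 15*7922 + 1269
7922 = 6*1269 + 308
1269 = 4*308 + 37
308 = 8*37 + 12
37 = 3*12 + 1
12 = 12*1 + 0
gcd(7922, 120099) = 1.
Express as a combination:
1 = 37 − 3·12
1 = −3·308 + 25·37
1 = 25·1269 − 103·308
1 = −103·7922 + 643·1269
1 = 643·120099 − 9748·7922
So 1 = (643)·120099 + (-9748)·7922.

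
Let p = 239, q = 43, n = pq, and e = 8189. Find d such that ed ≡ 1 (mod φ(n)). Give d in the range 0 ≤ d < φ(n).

φ(n) = (p−1)(q−1) = 238·42 = 9996.
Need d with 8189·d ≡ 1 (mod 9996). Apply the extended Euclidean algorithm:
9996 = 1*8189 + 1807
8189 = 4*1807 + 961
1807 = 1*961 + 846
961 = 1*846 + 115
846 = 7*115 + 41
115 = 2*41 + 33
41 = 1*33 + 8
33 = 4*8 + 1
8 = 8*1 + 0
Back-substitute:
1 = 33 − 4·8
1 = −4·41 + 5·33
1 = 5·115 − 14·41
1 = −14·846 + 103·115
1 = 103·961 − 117·846
1 = −117·1807 + 220·961
1 = 220·8189 − 997·1807
1 = −997·9996 + 1217·8189
So 8189·1217 ≡ 1 (mod 9996), hence d = 1217.

1217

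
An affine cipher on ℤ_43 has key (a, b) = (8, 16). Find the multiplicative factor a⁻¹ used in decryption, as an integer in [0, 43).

Extended Euclidean algorithm:
43 = 5×8 + 3
8 = 2×3 + 2
3 = 1×2 + 1
2 = 2×1 + 0
gcd = 1, so the inverse exists. Back-substitute:
1 = 3 − 2
1 = −8 + 3·3
1 = 3·43 − 16·8
Thus 8·(-16) ≡ 1 (mod 43); reducing, -16 mod 43 = 27.

27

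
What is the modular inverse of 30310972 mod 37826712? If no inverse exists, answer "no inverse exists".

Euclidean algorithm on 37826712, 30310972:
37826712 = 1*30310972 + 7515740
30310972 = 4*7515740 + 248012
7515740 = 30*248012 + 75380
248012 = 3*75380 + 21872
75380 = 3*21872 + 9764
21872 = 2*9764 + 2344
9764 = 4*2344 + 388
2344 = 6*388 + 16
388 = 24*16 + 4
16 = 4*4 + 0
gcd(30310972, 37826712) = 4 ≠ 1, so 30310972 has no multiplicative inverse modulo 37826712.

no inverse exists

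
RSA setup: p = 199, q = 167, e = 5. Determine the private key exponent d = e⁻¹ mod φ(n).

19721

φ(n) = (p−1)(q−1) = 198·166 = 32868.
Need d with 5·d ≡ 1 (mod 32868). Apply the extended Euclidean algorithm:
32868 = 6573×5 + 3
5 = 1×3 + 2
3 = 1×2 + 1
2 = 2×1 + 0
Back-substitute:
1 = 3 − 2
1 = −5 + 2·3
1 = 2·32868 − 13147·5
So 5·(-13147) ≡ 1 (mod 32868), hence d ≡ -13147 ≡ 19721 (mod 32868).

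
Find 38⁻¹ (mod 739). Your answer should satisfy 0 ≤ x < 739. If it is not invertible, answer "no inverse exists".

564

Apply the Euclidean algorithm to 739 and 38:
739 = 19·38 + 17
38 = 2·17 + 4
17 = 4·4 + 1
4 = 4·1 + 0
The gcd is 1. Working backward:
1 = 17 − 4·4
1 = −4·38 + 9·17
1 = 9·739 − 175·38
Thus 38·(-175) ≡ 1 (mod 739); reducing, -175 mod 739 = 564.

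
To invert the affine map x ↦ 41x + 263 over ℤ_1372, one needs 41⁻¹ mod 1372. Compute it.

937

Apply the Euclidean algorithm to 1372 and 41:
1372 = 33*41 + 19
41 = 2*19 + 3
19 = 6*3 + 1
3 = 3*1 + 0
Since gcd(41, 1372) = 1, back-substitute to write 1 as a combination:
1 = 19 − 6·3
1 = −6·41 + 13·19
1 = 13·1372 − 435·41
Hence 41⁻¹ ≡ -435 ≡ 937 (mod 1372).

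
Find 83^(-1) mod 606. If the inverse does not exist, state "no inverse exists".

Extended Euclidean algorithm:
606 = 7×83 + 25
83 = 3×25 + 8
25 = 3×8 + 1
8 = 8×1 + 0
Since gcd(83, 606) = 1, back-substitute to write 1 as a combination:
1 = 25 − 3·8
1 = −3·83 + 10·25
1 = 10·606 − 73·83
Thus 83·(-73) ≡ 1 (mod 606); reducing, -73 mod 606 = 533.

533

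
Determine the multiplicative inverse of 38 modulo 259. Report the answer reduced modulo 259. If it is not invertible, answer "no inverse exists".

75

gcd(259, 38) by repeated division:
259 = 6×38 + 31
38 = 1×31 + 7
31 = 4×7 + 3
7 = 2×3 + 1
3 = 3×1 + 0
gcd = 1, so the inverse exists. Back-substitute:
1 = 7 − 2·3
1 = −2·31 + 9·7
1 = 9·38 − 11·31
1 = −11·259 + 75·38
So 38·75 ≡ 1 (mod 259).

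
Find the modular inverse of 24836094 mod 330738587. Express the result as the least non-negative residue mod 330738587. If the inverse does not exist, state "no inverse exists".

47044909

Extended Euclidean algorithm:
330738587 = 13*24836094 + 7869365
24836094 = 3*7869365 + 1227999
7869365 = 6*1227999 + 501371
1227999 = 2*501371 + 225257
501371 = 2*225257 + 50857
225257 = 4*50857 + 21829
50857 = 2*21829 + 7199
21829 = 3*7199 + 232
7199 = 31*232 + 7
232 = 33*7 + 1
7 = 7*1 + 0
gcd = 1, so the inverse exists. Back-substitute:
1 = 232 − 33·7
1 = −33·7199 + 1024·232
1 = 1024·21829 − 3105·7199
1 = −3105·50857 + 7234·21829
1 = 7234·225257 − 32041·50857
1 = −32041·501371 + 71316·225257
1 = 71316·1227999 − 174673·501371
1 = −174673·7869365 + 1119354·1227999
1 = 1119354·24836094 − 3532735·7869365
1 = −3532735·330738587 + 47044909·24836094
So 24836094·47044909 ≡ 1 (mod 330738587).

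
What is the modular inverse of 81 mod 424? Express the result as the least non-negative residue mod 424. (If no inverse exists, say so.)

Extended Euclidean algorithm:
424 = 5*81 + 19
81 = 4*19 + 5
19 = 3*5 + 4
5 = 1*4 + 1
4 = 4*1 + 0
The gcd is 1. Working backward:
1 = 5 − 4
1 = −19 + 4·5
1 = 4·81 − 17·19
1 = −17·424 + 89·81
So 81·89 ≡ 1 (mod 424).

89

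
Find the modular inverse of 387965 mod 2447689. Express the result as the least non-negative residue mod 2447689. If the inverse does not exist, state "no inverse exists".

Extended Euclidean algorithm:
2447689 = 6·387965 + 119899
387965 = 3·119899 + 28268
119899 = 4·28268 + 6827
28268 = 4·6827 + 960
6827 = 7·960 + 107
960 = 8·107 + 104
107 = 1·104 + 3
104 = 34·3 + 2
3 = 1·2 + 1
2 = 2·1 + 0
Since gcd(387965, 2447689) = 1, back-substitute to write 1 as a combination:
1 = 3 − 2
1 = −104 + 35·3
1 = 35·107 − 36·104
1 = −36·960 + 323·107
1 = 323·6827 − 2297·960
1 = −2297·28268 + 9511·6827
1 = 9511·119899 − 40341·28268
1 = −40341·387965 + 130534·119899
1 = 130534·2447689 − 823545·387965
So 387965·(-823545) ≡ 1 (mod 2447689), and -823545 ≡ 1624144 (mod 2447689).

1624144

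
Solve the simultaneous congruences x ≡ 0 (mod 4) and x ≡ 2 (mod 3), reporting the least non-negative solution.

Write x = 0 + 4·k. Then 4·k ≡ 2 − 0 ≡ 2 (mod 3).
Need 4⁻¹ mod 3. Extended Euclid on (3, 1):
3 = 3*1 + 0
4⁻¹ ≡ 1 (mod 3), so k ≡ 1·2 ≡ 2 (mod 3).
x = 0 + 4·2 = 8.

8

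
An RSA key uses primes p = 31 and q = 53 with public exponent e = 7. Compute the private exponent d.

φ(n) = (p−1)(q−1) = 30·52 = 1560.
Need d with 7·d ≡ 1 (mod 1560). Apply the extended Euclidean algorithm:
1560 = 222*7 + 6
7 = 1*6 + 1
6 = 6*1 + 0
Back-substitute:
1 = 7 − 6
1 = −1560 + 223·7
So 7·223 ≡ 1 (mod 1560), hence d = 223.

223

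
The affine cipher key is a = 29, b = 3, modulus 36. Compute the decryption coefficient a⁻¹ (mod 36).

Run Euclid on (36, 29):
36 = 1·29 + 7
29 = 4·7 + 1
7 = 7·1 + 0
The gcd is 1. Working backward:
1 = 29 − 4·7
1 = −4·36 + 5·29
So 29·5 ≡ 1 (mod 36).

5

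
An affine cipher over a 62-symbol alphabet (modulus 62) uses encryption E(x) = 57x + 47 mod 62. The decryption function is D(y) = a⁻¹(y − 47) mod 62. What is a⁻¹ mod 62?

gcd(62, 57) by repeated division:
62 = 1×57 + 5
57 = 11×5 + 2
5 = 2×2 + 1
2 = 2×1 + 0
Since gcd(57, 62) = 1, back-substitute to write 1 as a combination:
1 = 5 − 2·2
1 = −2·57 + 23·5
1 = 23·62 − 25·57
Thus 57·(-25) ≡ 1 (mod 62); reducing, -25 mod 62 = 37.

37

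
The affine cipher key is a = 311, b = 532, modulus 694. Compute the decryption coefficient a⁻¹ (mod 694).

gcd(694, 311) by repeated division:
694 = 2*311 + 72
311 = 4*72 + 23
72 = 3*23 + 3
23 = 7*3 + 2
3 = 1*2 + 1
2 = 2*1 + 0
gcd = 1, so the inverse exists. Back-substitute:
1 = 3 − 2
1 = −23 + 8·3
1 = 8·72 − 25·23
1 = −25·311 + 108·72
1 = 108·694 − 241·311
So 311·(-241) ≡ 1 (mod 694), and -241 ≡ 453 (mod 694).

453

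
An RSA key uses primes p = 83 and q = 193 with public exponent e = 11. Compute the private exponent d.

φ(n) = (p−1)(q−1) = 82·192 = 15744.
Need d with 11·d ≡ 1 (mod 15744). Apply the extended Euclidean algorithm:
15744 = 1431*11 + 3
11 = 3*3 + 2
3 = 1*2 + 1
2 = 2*1 + 0
Back-substitute:
1 = 3 − 2
1 = −11 + 4·3
1 = 4·15744 − 5725·11
So 11·(-5725) ≡ 1 (mod 15744), hence d ≡ -5725 ≡ 10019 (mod 15744).

10019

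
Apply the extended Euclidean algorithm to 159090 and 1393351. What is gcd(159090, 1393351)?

1

Euclidean algorithm:
1393351 = 8×159090 + 120631
159090 = 1×120631 + 38459
120631 = 3×38459 + 5254
38459 = 7×5254 + 1681
5254 = 3×1681 + 211
1681 = 7×211 + 204
211 = 1×204 + 7
204 = 29×7 + 1
7 = 7×1 + 0
gcd(159090, 1393351) = 1.
Back-substituting:
1 = 204 − 29·7
1 = −29·211 + 30·204
1 = 30·1681 − 239·211
1 = −239·5254 + 747·1681
1 = 747·38459 − 5468·5254
1 = −5468·120631 + 17151·38459
1 = 17151·159090 − 22619·120631
1 = −22619·1393351 + 198103·159090
So 1 = (-22619)·1393351 + (198103)·159090.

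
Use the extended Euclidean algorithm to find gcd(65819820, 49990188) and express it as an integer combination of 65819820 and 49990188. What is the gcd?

Repeated division:
65819820 = 1×49990188 + 15829632
49990188 = 3×15829632 + 2501292
15829632 = 6×2501292 + 821880
2501292 = 3×821880 + 35652
821880 = 23×35652 + 1884
35652 = 18×1884 + 1740
1884 = 1×1740 + 144
1740 = 12×144 + 12
144 = 12×12 + 0
gcd(65819820, 49990188) = 12.
Express as a combination:
12 = 1740 − 12·144
12 = −12·1884 + 13·1740
12 = 13·35652 − 246·1884
12 = −246·821880 + 5671·35652
12 = 5671·2501292 − 17259·821880
12 = −17259·15829632 + 109225·2501292
12 = 109225·49990188 − 344934·15829632
12 = −344934·65819820 + 454159·49990188
So 12 = (-344934)·65819820 + (454159)·49990188.

12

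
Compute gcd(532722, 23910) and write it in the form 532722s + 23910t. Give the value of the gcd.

Euclidean algorithm:
532722 = 22·23910 + 6702
23910 = 3·6702 + 3804
6702 = 1·3804 + 2898
3804 = 1·2898 + 906
2898 = 3·906 + 180
906 = 5·180 + 6
180 = 30·6 + 0
gcd(532722, 23910) = 6.
Back-substituting:
6 = 906 − 5·180
6 = −5·2898 + 16·906
6 = 16·3804 − 21·2898
6 = −21·6702 + 37·3804
6 = 37·23910 − 132·6702
6 = −132·532722 + 2941·23910
So 6 = (-132)·532722 + (2941)·23910.

6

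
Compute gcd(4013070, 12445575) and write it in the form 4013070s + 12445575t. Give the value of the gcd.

15

Apply Euclid's algorithm to 12445575 and 4013070:
12445575 = 3·4013070 + 406365
4013070 = 9·406365 + 355785
406365 = 1·355785 + 50580
355785 = 7·50580 + 1725
50580 = 29·1725 + 555
1725 = 3·555 + 60
555 = 9·60 + 15
60 = 4·15 + 0
gcd(4013070, 12445575) = 15.
Express as a combination:
15 = 555 − 9·60
15 = −9·1725 + 28·555
15 = 28·50580 − 821·1725
15 = −821·355785 + 5775·50580
15 = 5775·406365 − 6596·355785
15 = −6596·4013070 + 65139·406365
15 = 65139·12445575 − 202013·4013070
So 15 = (65139)·12445575 + (-202013)·4013070.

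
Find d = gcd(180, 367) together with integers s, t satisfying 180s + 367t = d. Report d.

1

Apply Euclid's algorithm to 367 and 180:
367 = 2×180 + 7
180 = 25×7 + 5
7 = 1×5 + 2
5 = 2×2 + 1
2 = 2×1 + 0
gcd(180, 367) = 1.
Working backward:
1 = 5 − 2·2
1 = −2·7 + 3·5
1 = 3·180 − 77·7
1 = −77·367 + 157·180
So 1 = (-77)·367 + (157)·180.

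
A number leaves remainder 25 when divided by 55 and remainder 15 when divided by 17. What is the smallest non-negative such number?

355

Write x = 25 + 55·k. Then 55·k ≡ 15 − 25 ≡ 7 (mod 17).
Need 55⁻¹ mod 17. Extended Euclid on (17, 4):
17 = 4·4 + 1
4 = 4·1 + 0
Back-substitute:
1 = 17 − 4·4
55⁻¹ ≡ 13 (mod 17), so k ≡ 13·7 ≡ 6 (mod 17).
x = 25 + 55·6 = 355.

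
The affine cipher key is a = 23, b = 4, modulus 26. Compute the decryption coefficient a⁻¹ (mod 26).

17

Apply the Euclidean algorithm to 26 and 23:
26 = 1·23 + 3
23 = 7·3 + 2
3 = 1·2 + 1
2 = 2·1 + 0
The gcd is 1. Working backward:
1 = 3 − 2
1 = −23 + 8·3
1 = 8·26 − 9·23
Hence 23⁻¹ ≡ -9 ≡ 17 (mod 26).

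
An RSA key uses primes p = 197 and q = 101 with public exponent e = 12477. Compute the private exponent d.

15013

φ(n) = (p−1)(q−1) = 196·100 = 19600.
Need d with 12477·d ≡ 1 (mod 19600). Apply the extended Euclidean algorithm:
19600 = 1×12477 + 7123
12477 = 1×7123 + 5354
7123 = 1×5354 + 1769
5354 = 3×1769 + 47
1769 = 37×47 + 30
47 = 1×30 + 17
30 = 1×17 + 13
17 = 1×13 + 4
13 = 3×4 + 1
4 = 4×1 + 0
Back-substitute:
1 = 13 − 3·4
1 = −3·17 + 4·13
1 = 4·30 − 7·17
1 = −7·47 + 11·30
1 = 11·1769 − 414·47
1 = −414·5354 + 1253·1769
1 = 1253·7123 − 1667·5354
1 = −1667·12477 + 2920·7123
1 = 2920·19600 − 4587·12477
So 12477·(-4587) ≡ 1 (mod 19600), hence d ≡ -4587 ≡ 15013 (mod 19600).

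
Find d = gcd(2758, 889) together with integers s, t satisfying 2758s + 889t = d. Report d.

7

Apply Euclid's algorithm to 2758 and 889:
2758 = 3×889 + 91
889 = 9×91 + 70
91 = 1×70 + 21
70 = 3×21 + 7
21 = 3×7 + 0
gcd(2758, 889) = 7.
Working backward:
7 = 70 − 3·21
7 = −3·91 + 4·70
7 = 4·889 − 39·91
7 = −39·2758 + 121·889
So 7 = (-39)·2758 + (121)·889.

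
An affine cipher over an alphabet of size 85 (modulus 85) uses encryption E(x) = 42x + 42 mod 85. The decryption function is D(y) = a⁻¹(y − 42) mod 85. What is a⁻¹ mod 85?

83

Apply the Euclidean algorithm to 85 and 42:
85 = 2*42 + 1
42 = 42*1 + 0
Since gcd(42, 85) = 1, back-substitute to write 1 as a combination:
1 = 85 − 2·42
Thus 42·(-2) ≡ 1 (mod 85); reducing, -2 mod 85 = 83.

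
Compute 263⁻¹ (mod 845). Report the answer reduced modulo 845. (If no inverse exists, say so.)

347

Apply the Euclidean algorithm to 845 and 263:
845 = 3·263 + 56
263 = 4·56 + 39
56 = 1·39 + 17
39 = 2·17 + 5
17 = 3·5 + 2
5 = 2·2 + 1
2 = 2·1 + 0
gcd = 1, so the inverse exists. Back-substitute:
1 = 5 − 2·2
1 = −2·17 + 7·5
1 = 7·39 − 16·17
1 = −16·56 + 23·39
1 = 23·263 − 108·56
1 = −108·845 + 347·263
So 263·347 ≡ 1 (mod 845).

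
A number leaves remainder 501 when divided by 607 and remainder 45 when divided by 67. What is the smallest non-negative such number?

Write x = 501 + 607·k. Then 607·k ≡ 45 − 501 ≡ 13 (mod 67).
Need 607⁻¹ mod 67. Extended Euclid on (67, 4):
67 = 16·4 + 3
4 = 1·3 + 1
3 = 3·1 + 0
Back-substitute:
1 = 4 − 3
1 = −67 + 17·4
607⁻¹ ≡ 17 (mod 67), so k ≡ 17·13 ≡ 20 (mod 67).
x = 501 + 607·20 = 12641.

12641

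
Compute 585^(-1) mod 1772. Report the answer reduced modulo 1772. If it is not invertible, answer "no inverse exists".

Run Euclid on (1772, 585):
1772 = 3·585 + 17
585 = 34·17 + 7
17 = 2·7 + 3
7 = 2·3 + 1
3 = 3·1 + 0
The gcd is 1. Working backward:
1 = 7 − 2·3
1 = −2·17 + 5·7
1 = 5·585 − 172·17
1 = −172·1772 + 521·585
So 585·521 ≡ 1 (mod 1772).

521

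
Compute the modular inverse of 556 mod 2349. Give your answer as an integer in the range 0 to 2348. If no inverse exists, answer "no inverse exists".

gcd(2349, 556) by repeated division:
2349 = 4*556 + 125
556 = 4*125 + 56
125 = 2*56 + 13
56 = 4*13 + 4
13 = 3*4 + 1
4 = 4*1 + 0
The gcd is 1. Working backward:
1 = 13 − 3·4
1 = −3·56 + 13·13
1 = 13·125 − 29·56
1 = −29·556 + 129·125
1 = 129·2349 − 545·556
So 556·(-545) ≡ 1 (mod 2349), and -545 ≡ 1804 (mod 2349).

1804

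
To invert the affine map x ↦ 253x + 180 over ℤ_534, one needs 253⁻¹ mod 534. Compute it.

Run Euclid on (534, 253):
534 = 2×253 + 28
253 = 9×28 + 1
28 = 28×1 + 0
gcd = 1, so the inverse exists. Back-substitute:
1 = 253 − 9·28
1 = −9·534 + 19·253
So 253·19 ≡ 1 (mod 534).

19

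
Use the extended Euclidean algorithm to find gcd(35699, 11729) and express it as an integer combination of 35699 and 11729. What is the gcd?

Euclidean algorithm:
35699 = 3×11729 + 512
11729 = 22×512 + 465
512 = 1×465 + 47
465 = 9×47 + 42
47 = 1×42 + 5
42 = 8×5 + 2
5 = 2×2 + 1
2 = 2×1 + 0
gcd(35699, 11729) = 1.
Back-substituting:
1 = 5 − 2·2
1 = −2·42 + 17·5
1 = 17·47 − 19·42
1 = −19·465 + 188·47
1 = 188·512 − 207·465
1 = −207·11729 + 4742·512
1 = 4742·35699 − 14433·11729
So 1 = (4742)·35699 + (-14433)·11729.

1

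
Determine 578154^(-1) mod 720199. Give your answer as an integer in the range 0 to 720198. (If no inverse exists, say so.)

117193

gcd(720199, 578154) by repeated division:
720199 = 1*578154 + 142045
578154 = 4*142045 + 9974
142045 = 14*9974 + 2409
9974 = 4*2409 + 338
2409 = 7*338 + 43
338 = 7*43 + 37
43 = 1*37 + 6
37 = 6*6 + 1
6 = 6*1 + 0
Since gcd(578154, 720199) = 1, back-substitute to write 1 as a combination:
1 = 37 − 6·6
1 = −6·43 + 7·37
1 = 7·338 − 55·43
1 = −55·2409 + 392·338
1 = 392·9974 − 1623·2409
1 = −1623·142045 + 23114·9974
1 = 23114·578154 − 94079·142045
1 = −94079·720199 + 117193·578154
So 578154·117193 ≡ 1 (mod 720199).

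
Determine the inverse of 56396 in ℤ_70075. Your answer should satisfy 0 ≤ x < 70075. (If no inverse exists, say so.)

60106

Apply the Euclidean algorithm to 70075 and 56396:
70075 = 1·56396 + 13679
56396 = 4·13679 + 1680
13679 = 8·1680 + 239
1680 = 7·239 + 7
239 = 34·7 + 1
7 = 7·1 + 0
Since gcd(56396, 70075) = 1, back-substitute to write 1 as a combination:
1 = 239 − 34·7
1 = −34·1680 + 239·239
1 = 239·13679 − 1946·1680
1 = −1946·56396 + 8023·13679
1 = 8023·70075 − 9969·56396
Hence 56396⁻¹ ≡ -9969 ≡ 60106 (mod 70075).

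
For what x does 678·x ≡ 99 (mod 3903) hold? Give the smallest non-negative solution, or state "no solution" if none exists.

524

First find gcd(678, 3903):
3903 = 5×678 + 513
678 = 1×513 + 165
513 = 3×165 + 18
165 = 9×18 + 3
18 = 6×3 + 0
gcd = 3 and 3 | 99, so solutions exist. Divide through by 3: 226x ≡ 33 (mod 1301).
Now find 226⁻¹ mod 1301:
1301 = 5·226 + 171
226 = 1·171 + 55
171 = 3·55 + 6
55 = 9·6 + 1
6 = 6·1 + 0
Back-substitute:
1 = 55 − 9·6
1 = −9·171 + 28·55
1 = 28·226 − 37·171
1 = −37·1301 + 213·226
So 226⁻¹ ≡ 213 (mod 1301).
Then x ≡ 213·33 ≡ 524 (mod 1301); the smallest non-negative solution is x = 524.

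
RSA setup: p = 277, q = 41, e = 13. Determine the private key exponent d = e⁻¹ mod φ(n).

3397

φ(n) = (p−1)(q−1) = 276·40 = 11040.
Need d with 13·d ≡ 1 (mod 11040). Apply the extended Euclidean algorithm:
11040 = 849·13 + 3
13 = 4·3 + 1
3 = 3·1 + 0
Back-substitute:
1 = 13 − 4·3
1 = −4·11040 + 3397·13
So 13·3397 ≡ 1 (mod 11040), hence d = 3397.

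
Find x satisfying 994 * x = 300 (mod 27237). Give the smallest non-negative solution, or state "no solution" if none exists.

no solution

gcd(994, 27237):
27237 = 27*994 + 399
994 = 2*399 + 196
399 = 2*196 + 7
196 = 28*7 + 0
gcd = 7, but 7 ∤ 300, so the congruence has no solution.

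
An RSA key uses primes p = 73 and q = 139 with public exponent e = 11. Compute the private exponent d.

6323

φ(n) = (p−1)(q−1) = 72·138 = 9936.
Need d with 11·d ≡ 1 (mod 9936). Apply the extended Euclidean algorithm:
9936 = 903*11 + 3
11 = 3*3 + 2
3 = 1*2 + 1
2 = 2*1 + 0
Back-substitute:
1 = 3 − 2
1 = −11 + 4·3
1 = 4·9936 − 3613·11
So 11·(-3613) ≡ 1 (mod 9936), hence d ≡ -3613 ≡ 6323 (mod 9936).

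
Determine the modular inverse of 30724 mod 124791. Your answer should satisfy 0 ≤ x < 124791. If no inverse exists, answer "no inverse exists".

55909

Extended Euclidean algorithm:
124791 = 4×30724 + 1895
30724 = 16×1895 + 404
1895 = 4×404 + 279
404 = 1×279 + 125
279 = 2×125 + 29
125 = 4×29 + 9
29 = 3×9 + 2
9 = 4×2 + 1
2 = 2×1 + 0
gcd = 1, so the inverse exists. Back-substitute:
1 = 9 − 4·2
1 = −4·29 + 13·9
1 = 13·125 − 56·29
1 = −56·279 + 125·125
1 = 125·404 − 181·279
1 = −181·1895 + 849·404
1 = 849·30724 − 13765·1895
1 = −13765·124791 + 55909·30724
So 30724·55909 ≡ 1 (mod 124791).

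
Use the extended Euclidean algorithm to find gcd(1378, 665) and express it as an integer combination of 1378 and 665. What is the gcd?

Repeated division:
1378 = 2*665 + 48
665 = 13*48 + 41
48 = 1*41 + 7
41 = 5*7 + 6
7 = 1*6 + 1
6 = 6*1 + 0
gcd(1378, 665) = 1.
Back-substituting:
1 = 7 − 6
1 = −41 + 6·7
1 = 6·48 − 7·41
1 = −7·665 + 97·48
1 = 97·1378 − 201·665
So 1 = (97)·1378 + (-201)·665.

1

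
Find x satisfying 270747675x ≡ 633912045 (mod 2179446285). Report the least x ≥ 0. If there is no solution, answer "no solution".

66233505

First find gcd(270747675, 2179446285):
2179446285 = 8×270747675 + 13464885
270747675 = 20×13464885 + 1449975
13464885 = 9×1449975 + 415110
1449975 = 3×415110 + 204645
415110 = 2×204645 + 5820
204645 = 35×5820 + 945
5820 = 6×945 + 150
945 = 6×150 + 45
150 = 3×45 + 15
45 = 3×15 + 0
gcd = 15 and 15 | 633912045, so solutions exist. Divide through by 15: 18049845x ≡ 42260803 (mod 145296419).
Now find 18049845⁻¹ mod 145296419:
145296419 = 8·18049845 + 897659
18049845 = 20·897659 + 96665
897659 = 9·96665 + 27674
96665 = 3·27674 + 13643
27674 = 2·13643 + 388
13643 = 35·388 + 63
388 = 6·63 + 10
63 = 6·10 + 3
10 = 3·3 + 1
3 = 3·1 + 0
Back-substitute:
1 = 10 − 3·3
1 = −3·63 + 19·10
1 = 19·388 − 117·63
1 = −117·13643 + 4114·388
1 = 4114·27674 − 8345·13643
1 = −8345·96665 + 29149·27674
1 = 29149·897659 − 270686·96665
1 = −270686·18049845 + 5442869·897659
1 = 5442869·145296419 − 43813638·18049845
So 18049845·(-43813638) ≡ 1 (mod 145296419), i.e. 18049845⁻¹ ≡ 101482781.
Then x ≡ 101482781·42260803 ≡ 66233505 (mod 145296419); the smallest non-negative solution is x = 66233505.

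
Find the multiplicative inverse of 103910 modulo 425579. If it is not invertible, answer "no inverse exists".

17042

Run Euclid on (425579, 103910):
425579 = 4·103910 + 9939
103910 = 10·9939 + 4520
9939 = 2·4520 + 899
4520 = 5·899 + 25
899 = 35·25 + 24
25 = 1·24 + 1
24 = 24·1 + 0
Since gcd(103910, 425579) = 1, back-substitute to write 1 as a combination:
1 = 25 − 24
1 = −899 + 36·25
1 = 36·4520 − 181·899
1 = −181·9939 + 398·4520
1 = 398·103910 − 4161·9939
1 = −4161·425579 + 17042·103910
So 103910·17042 ≡ 1 (mod 425579).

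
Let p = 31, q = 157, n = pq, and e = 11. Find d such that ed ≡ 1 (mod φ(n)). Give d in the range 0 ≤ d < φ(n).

φ(n) = (p−1)(q−1) = 30·156 = 4680.
Need d with 11·d ≡ 1 (mod 4680). Apply the extended Euclidean algorithm:
4680 = 425×11 + 5
11 = 2×5 + 1
5 = 5×1 + 0
Back-substitute:
1 = 11 − 2·5
1 = −2·4680 + 851·11
So 11·851 ≡ 1 (mod 4680), hence d = 851.

851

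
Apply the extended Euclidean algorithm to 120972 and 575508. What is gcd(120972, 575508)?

12

Apply Euclid's algorithm to 575508 and 120972:
575508 = 4*120972 + 91620
120972 = 1*91620 + 29352
91620 = 3*29352 + 3564
29352 = 8*3564 + 840
3564 = 4*840 + 204
840 = 4*204 + 24
204 = 8*24 + 12
24 = 2*12 + 0
gcd(120972, 575508) = 12.
Working backward:
12 = 204 − 8·24
12 = −8·840 + 33·204
12 = 33·3564 − 140·840
12 = −140·29352 + 1153·3564
12 = 1153·91620 − 3599·29352
12 = −3599·120972 + 4752·91620
12 = 4752·575508 − 22607·120972
So 12 = (4752)·575508 + (-22607)·120972.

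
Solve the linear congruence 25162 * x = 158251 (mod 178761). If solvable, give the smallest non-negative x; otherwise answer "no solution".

First find gcd(25162, 178761):
178761 = 7·25162 + 2627
25162 = 9·2627 + 1519
2627 = 1·1519 + 1108
1519 = 1·1108 + 411
1108 = 2·411 + 286
411 = 1·286 + 125
286 = 2·125 + 36
125 = 3·36 + 17
36 = 2·17 + 2
17 = 8·2 + 1
2 = 2·1 + 0
gcd = 1, so a unique solution mod 178761 exists.
Back-substitute for the Bézout coefficients:
1 = 17 − 8·2
1 = −8·36 + 17·17
1 = 17·125 − 59·36
1 = −59·286 + 135·125
1 = 135·411 − 194·286
1 = −194·1108 + 523·411
1 = 523·1519 − 717·1108
1 = −717·2627 + 1240·1519
1 = 1240·25162 − 11877·2627
1 = −11877·178761 + 84379·25162
So 25162·(84379) ≡ 1 (mod 178761), giving 25162⁻¹ ≡ 84379.
x ≡ 25162⁻¹·158251 ≡ 84379·158251 ≡ 150712 (mod 178761).

150712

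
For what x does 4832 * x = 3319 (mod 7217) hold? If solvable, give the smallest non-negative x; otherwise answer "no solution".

First find gcd(4832, 7217):
7217 = 1*4832 + 2385
4832 = 2*2385 + 62
2385 = 38*62 + 29
62 = 2*29 + 4
29 = 7*4 + 1
4 = 4*1 + 0
gcd = 1, so a unique solution mod 7217 exists.
Back-substitute for the Bézout coefficients:
1 = 29 − 7·4
1 = −7·62 + 15·29
1 = 15·2385 − 577·62
1 = −577·4832 + 1169·2385
1 = 1169·7217 − 1746·4832
So 4832·(-1746) ≡ 1 (mod 7217), giving 4832⁻¹ ≡ 5471.
x ≡ 4832⁻¹·3319 ≡ 5471·3319 ≡ 277 (mod 7217).

277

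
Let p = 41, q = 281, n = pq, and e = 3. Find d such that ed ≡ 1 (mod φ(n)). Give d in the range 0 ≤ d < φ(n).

φ(n) = (p−1)(q−1) = 40·280 = 11200.
Need d with 3·d ≡ 1 (mod 11200). Apply the extended Euclidean algorithm:
11200 = 3733*3 + 1
3 = 3*1 + 0
Back-substitute:
1 = 11200 − 3733·3
So 3·(-3733) ≡ 1 (mod 11200), hence d ≡ -3733 ≡ 7467 (mod 11200).

7467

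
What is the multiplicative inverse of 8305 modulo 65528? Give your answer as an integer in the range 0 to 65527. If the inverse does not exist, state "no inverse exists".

Extended Euclidean algorithm:
65528 = 7×8305 + 7393
8305 = 1×7393 + 912
7393 = 8×912 + 97
912 = 9×97 + 39
97 = 2×39 + 19
39 = 2×19 + 1
19 = 19×1 + 0
gcd = 1, so the inverse exists. Back-substitute:
1 = 39 − 2·19
1 = −2·97 + 5·39
1 = 5·912 − 47·97
1 = −47·7393 + 381·912
1 = 381·8305 − 428·7393
1 = −428·65528 + 3377·8305
So 8305·3377 ≡ 1 (mod 65528).

3377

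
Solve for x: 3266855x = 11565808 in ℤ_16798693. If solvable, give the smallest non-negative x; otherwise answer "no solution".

7906096

First find gcd(3266855, 16798693):
16798693 = 5*3266855 + 464418
3266855 = 7*464418 + 15929
464418 = 29*15929 + 2477
15929 = 6*2477 + 1067
2477 = 2*1067 + 343
1067 = 3*343 + 38
343 = 9*38 + 1
38 = 38*1 + 0
gcd = 1, so a unique solution mod 16798693 exists.
Back-substitute for the Bézout coefficients:
1 = 343 − 9·38
1 = −9·1067 + 28·343
1 = 28·2477 − 65·1067
1 = −65·15929 + 418·2477
1 = 418·464418 − 12187·15929
1 = −12187·3266855 + 85727·464418
1 = 85727·16798693 − 440822·3266855
So 3266855·(-440822) ≡ 1 (mod 16798693), giving 3266855⁻¹ ≡ 16357871.
x ≡ 3266855⁻¹·11565808 ≡ 16357871·11565808 ≡ 7906096 (mod 16798693).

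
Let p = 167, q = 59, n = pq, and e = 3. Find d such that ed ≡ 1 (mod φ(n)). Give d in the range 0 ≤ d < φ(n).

φ(n) = (p−1)(q−1) = 166·58 = 9628.
Need d with 3·d ≡ 1 (mod 9628). Apply the extended Euclidean algorithm:
9628 = 3209×3 + 1
3 = 3×1 + 0
Back-substitute:
1 = 9628 − 3209·3
So 3·(-3209) ≡ 1 (mod 9628), hence d ≡ -3209 ≡ 6419 (mod 9628).

6419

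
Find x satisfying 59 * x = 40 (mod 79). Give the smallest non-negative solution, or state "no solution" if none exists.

First find gcd(59, 79):
79 = 1·59 + 20
59 = 2·20 + 19
20 = 1·19 + 1
19 = 19·1 + 0
gcd = 1, so a unique solution mod 79 exists.
Back-substitute for the Bézout coefficients:
1 = 20 − 19
1 = −59 + 3·20
1 = 3·79 − 4·59
So 59·(-4) ≡ 1 (mod 79), giving 59⁻¹ ≡ 75.
x ≡ 59⁻¹·40 ≡ 75·40 ≡ 77 (mod 79).

77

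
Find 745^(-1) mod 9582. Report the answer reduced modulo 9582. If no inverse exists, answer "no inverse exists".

2791

Apply the Euclidean algorithm to 9582 and 745:
9582 = 12·745 + 642
745 = 1·642 + 103
642 = 6·103 + 24
103 = 4·24 + 7
24 = 3·7 + 3
7 = 2·3 + 1
3 = 3·1 + 0
gcd = 1, so the inverse exists. Back-substitute:
1 = 7 − 2·3
1 = −2·24 + 7·7
1 = 7·103 − 30·24
1 = −30·642 + 187·103
1 = 187·745 − 217·642
1 = −217·9582 + 2791·745
So 745·2791 ≡ 1 (mod 9582).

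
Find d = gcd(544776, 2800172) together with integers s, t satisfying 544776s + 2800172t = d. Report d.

4

Apply Euclid's algorithm to 2800172 and 544776:
2800172 = 5*544776 + 76292
544776 = 7*76292 + 10732
76292 = 7*10732 + 1168
10732 = 9*1168 + 220
1168 = 5*220 + 68
220 = 3*68 + 16
68 = 4*16 + 4
16 = 4*4 + 0
gcd(544776, 2800172) = 4.
Working backward:
4 = 68 − 4·16
4 = −4·220 + 13·68
4 = 13·1168 − 69·220
4 = −69·10732 + 634·1168
4 = 634·76292 − 4507·10732
4 = −4507·544776 + 32183·76292
4 = 32183·2800172 − 165422·544776
So 4 = (32183)·2800172 + (-165422)·544776.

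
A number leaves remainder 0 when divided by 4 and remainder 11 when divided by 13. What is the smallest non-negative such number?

Write x = 0 + 4·k. Then 4·k ≡ 11 − 0 ≡ 11 (mod 13).
Need 4⁻¹ mod 13. Extended Euclid on (13, 4):
13 = 3×4 + 1
4 = 4×1 + 0
Back-substitute:
1 = 13 − 3·4
4⁻¹ ≡ 10 (mod 13), so k ≡ 10·11 ≡ 6 (mod 13).
x = 0 + 4·6 = 24.

24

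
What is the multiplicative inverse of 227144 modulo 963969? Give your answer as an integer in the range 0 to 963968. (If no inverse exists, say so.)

gcd(963969, 227144) by repeated division:
963969 = 4×227144 + 55393
227144 = 4×55393 + 5572
55393 = 9×5572 + 5245
5572 = 1×5245 + 327
5245 = 16×327 + 13
327 = 25×13 + 2
13 = 6×2 + 1
2 = 2×1 + 0
The gcd is 1. Working backward:
1 = 13 − 6·2
1 = −6·327 + 151·13
1 = 151·5245 − 2422·327
1 = −2422·5572 + 2573·5245
1 = 2573·55393 − 25579·5572
1 = −25579·227144 + 104889·55393
1 = 104889·963969 − 445135·227144
Thus 227144·(-445135) ≡ 1 (mod 963969); reducing, -445135 mod 963969 = 518834.

518834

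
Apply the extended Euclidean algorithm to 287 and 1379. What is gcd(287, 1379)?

Apply Euclid's algorithm to 1379 and 287:
1379 = 4·287 + 231
287 = 1·231 + 56
231 = 4·56 + 7
56 = 8·7 + 0
gcd(287, 1379) = 7.
Express as a combination:
7 = 231 − 4·56
7 = −4·287 + 5·231
7 = 5·1379 − 24·287
So 7 = (5)·1379 + (-24)·287.

7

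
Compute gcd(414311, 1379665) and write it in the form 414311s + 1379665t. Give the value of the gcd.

Euclidean algorithm:
1379665 = 3*414311 + 136732
414311 = 3*136732 + 4115
136732 = 33*4115 + 937
4115 = 4*937 + 367
937 = 2*367 + 203
367 = 1*203 + 164
203 = 1*164 + 39
164 = 4*39 + 8
39 = 4*8 + 7
8 = 1*7 + 1
7 = 7*1 + 0
gcd(414311, 1379665) = 1.
Working backward:
1 = 8 − 7
1 = −39 + 5·8
1 = 5·164 − 21·39
1 = −21·203 + 26·164
1 = 26·367 − 47·203
1 = −47·937 + 120·367
1 = 120·4115 − 527·937
1 = −527·136732 + 17511·4115
1 = 17511·414311 − 53060·136732
1 = −53060·1379665 + 176691·414311
So 1 = (-53060)·1379665 + (176691)·414311.

1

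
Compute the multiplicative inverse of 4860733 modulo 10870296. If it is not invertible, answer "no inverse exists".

Extended Euclidean algorithm:
10870296 = 2*4860733 + 1148830
4860733 = 4*1148830 + 265413
1148830 = 4*265413 + 87178
265413 = 3*87178 + 3879
87178 = 22*3879 + 1840
3879 = 2*1840 + 199
1840 = 9*199 + 49
199 = 4*49 + 3
49 = 16*3 + 1
3 = 3*1 + 0
gcd = 1, so the inverse exists. Back-substitute:
1 = 49 − 16·3
1 = −16·199 + 65·49
1 = 65·1840 − 601·199
1 = −601·3879 + 1267·1840
1 = 1267·87178 − 28475·3879
1 = −28475·265413 + 86692·87178
1 = 86692·1148830 − 375243·265413
1 = −375243·4860733 + 1587664·1148830
1 = 1587664·10870296 − 3550571·4860733
So 4860733·(-3550571) ≡ 1 (mod 10870296), and -3550571 ≡ 7319725 (mod 10870296).

7319725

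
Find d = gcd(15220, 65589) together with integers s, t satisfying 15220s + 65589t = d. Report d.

1

Repeated division:
65589 = 4·15220 + 4709
15220 = 3·4709 + 1093
4709 = 4·1093 + 337
1093 = 3·337 + 82
337 = 4·82 + 9
82 = 9·9 + 1
9 = 9·1 + 0
gcd(15220, 65589) = 1.
Back-substituting:
1 = 82 − 9·9
1 = −9·337 + 37·82
1 = 37·1093 − 120·337
1 = −120·4709 + 517·1093
1 = 517·15220 − 1671·4709
1 = −1671·65589 + 7201·15220
So 1 = (-1671)·65589 + (7201)·15220.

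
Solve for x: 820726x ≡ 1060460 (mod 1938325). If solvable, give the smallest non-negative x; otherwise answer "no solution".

First find gcd(820726, 1938325):
1938325 = 2·820726 + 296873
820726 = 2·296873 + 226980
296873 = 1·226980 + 69893
226980 = 3·69893 + 17301
69893 = 4·17301 + 689
17301 = 25·689 + 76
689 = 9·76 + 5
76 = 15·5 + 1
5 = 5·1 + 0
gcd = 1, so a unique solution mod 1938325 exists.
Back-substitute for the Bézout coefficients:
1 = 76 − 15·5
1 = −15·689 + 136·76
1 = 136·17301 − 3415·689
1 = −3415·69893 + 13796·17301
1 = 13796·226980 − 44803·69893
1 = −44803·296873 + 58599·226980
1 = 58599·820726 − 162001·296873
1 = −162001·1938325 + 382601·820726
So 820726·(382601) ≡ 1 (mod 1938325), giving 820726⁻¹ ≡ 382601.
x ≡ 820726⁻¹·1060460 ≡ 382601·1060460 ≡ 929135 (mod 1938325).

929135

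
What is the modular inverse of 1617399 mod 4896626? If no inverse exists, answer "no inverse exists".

no inverse exists

Euclidean algorithm on 4896626, 1617399:
4896626 = 3*1617399 + 44429
1617399 = 36*44429 + 17955
44429 = 2*17955 + 8519
17955 = 2*8519 + 917
8519 = 9*917 + 266
917 = 3*266 + 119
266 = 2*119 + 28
119 = 4*28 + 7
28 = 4*7 + 0
Since gcd = 7 > 1, 1617399 is not a unit mod 4896626.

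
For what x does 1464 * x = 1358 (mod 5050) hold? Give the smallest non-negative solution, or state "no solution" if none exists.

First find gcd(1464, 5050):
5050 = 3*1464 + 658
1464 = 2*658 + 148
658 = 4*148 + 66
148 = 2*66 + 16
66 = 4*16 + 2
16 = 8*2 + 0
gcd = 2 and 2 | 1358, so solutions exist. Divide through by 2: 732x ≡ 679 (mod 2525).
Now find 732⁻¹ mod 2525:
2525 = 3*732 + 329
732 = 2*329 + 74
329 = 4*74 + 33
74 = 2*33 + 8
33 = 4*8 + 1
8 = 8*1 + 0
Back-substitute:
1 = 33 − 4·8
1 = −4·74 + 9·33
1 = 9·329 − 40·74
1 = −40·732 + 89·329
1 = 89·2525 − 307·732
So 732·(-307) ≡ 1 (mod 2525), i.e. 732⁻¹ ≡ 2218.
Then x ≡ 2218·679 ≡ 1122 (mod 2525); the smallest non-negative solution is x = 1122.

1122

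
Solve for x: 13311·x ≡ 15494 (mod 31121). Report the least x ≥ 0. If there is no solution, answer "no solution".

First find gcd(13311, 31121):
31121 = 2*13311 + 4499
13311 = 2*4499 + 4313
4499 = 1*4313 + 186
4313 = 23*186 + 35
186 = 5*35 + 11
35 = 3*11 + 2
11 = 5*2 + 1
2 = 2*1 + 0
gcd = 1, so a unique solution mod 31121 exists.
Back-substitute for the Bézout coefficients:
1 = 11 − 5·2
1 = −5·35 + 16·11
1 = 16·186 − 85·35
1 = −85·4313 + 1971·186
1 = 1971·4499 − 2056·4313
1 = −2056·13311 + 6083·4499
1 = 6083·31121 − 14222·13311
So 13311·(-14222) ≡ 1 (mod 31121), giving 13311⁻¹ ≡ 16899.
x ≡ 13311⁻¹·15494 ≡ 16899·15494 ≡ 12133 (mod 31121).

12133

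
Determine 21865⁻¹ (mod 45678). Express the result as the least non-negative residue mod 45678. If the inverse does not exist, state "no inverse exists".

39511

Apply the Euclidean algorithm to 45678 and 21865:
45678 = 2*21865 + 1948
21865 = 11*1948 + 437
1948 = 4*437 + 200
437 = 2*200 + 37
200 = 5*37 + 15
37 = 2*15 + 7
15 = 2*7 + 1
7 = 7*1 + 0
gcd = 1, so the inverse exists. Back-substitute:
1 = 15 − 2·7
1 = −2·37 + 5·15
1 = 5·200 − 27·37
1 = −27·437 + 59·200
1 = 59·1948 − 263·437
1 = −263·21865 + 2952·1948
1 = 2952·45678 − 6167·21865
Thus 21865·(-6167) ≡ 1 (mod 45678); reducing, -6167 mod 45678 = 39511.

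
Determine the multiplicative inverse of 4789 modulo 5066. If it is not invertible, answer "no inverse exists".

gcd(5066, 4789) by repeated division:
5066 = 1·4789 + 277
4789 = 17·277 + 80
277 = 3·80 + 37
80 = 2·37 + 6
37 = 6·6 + 1
6 = 6·1 + 0
Since gcd(4789, 5066) = 1, back-substitute to write 1 as a combination:
1 = 37 − 6·6
1 = −6·80 + 13·37
1 = 13·277 − 45·80
1 = −45·4789 + 778·277
1 = 778·5066 − 823·4789
Hence 4789⁻¹ ≡ -823 ≡ 4243 (mod 5066).

4243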